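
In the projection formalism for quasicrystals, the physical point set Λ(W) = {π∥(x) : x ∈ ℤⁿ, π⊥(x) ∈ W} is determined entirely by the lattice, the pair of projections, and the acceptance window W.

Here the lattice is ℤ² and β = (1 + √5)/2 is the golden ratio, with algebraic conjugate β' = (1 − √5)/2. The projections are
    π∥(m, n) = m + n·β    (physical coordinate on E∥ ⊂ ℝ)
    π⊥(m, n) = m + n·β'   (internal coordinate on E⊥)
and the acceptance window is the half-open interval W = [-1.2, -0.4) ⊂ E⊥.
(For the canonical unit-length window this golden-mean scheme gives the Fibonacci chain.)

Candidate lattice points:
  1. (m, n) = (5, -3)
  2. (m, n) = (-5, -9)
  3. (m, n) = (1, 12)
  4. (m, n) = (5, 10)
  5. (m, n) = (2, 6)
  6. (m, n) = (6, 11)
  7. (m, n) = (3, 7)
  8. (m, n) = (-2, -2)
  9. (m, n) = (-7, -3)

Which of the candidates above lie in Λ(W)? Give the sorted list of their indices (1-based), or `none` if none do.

Compute β' = (1−√5)/2 = -0.61803, so π⊥(m,n) = m -0.61803·n.
#1 (5,-3): internal coord 5 + (-3)·β' = +6.85410; +6.85410 ∉ [-1.2, -0.4) → out
#2 (-5,-9): internal coord -5 + (-9)·β' = +0.56231; +0.56231 ∉ [-1.2, -0.4) → out
#3 (1,12): internal coord 1 + (12)·β' = -6.41641; -6.41641 ∉ [-1.2, -0.4) → out
#4 (5,10): internal coord 5 + (10)·β' = -1.18034; -1.18034 ∈ [-1.2, -0.4) → IN Λ
#5 (2,6): internal coord 2 + (6)·β' = -1.70820; -1.70820 ∉ [-1.2, -0.4) → out
#6 (6,11): internal coord 6 + (11)·β' = -0.79837; -0.79837 ∈ [-1.2, -0.4) → IN Λ
#7 (3,7): internal coord 3 + (7)·β' = -1.32624; -1.32624 ∉ [-1.2, -0.4) → out
#8 (-2,-2): internal coord -2 + (-2)·β' = -0.76393; -0.76393 ∈ [-1.2, -0.4) → IN Λ
#9 (-7,-3): internal coord -7 + (-3)·β' = -5.14590; -5.14590 ∉ [-1.2, -0.4) → out

4, 6, 8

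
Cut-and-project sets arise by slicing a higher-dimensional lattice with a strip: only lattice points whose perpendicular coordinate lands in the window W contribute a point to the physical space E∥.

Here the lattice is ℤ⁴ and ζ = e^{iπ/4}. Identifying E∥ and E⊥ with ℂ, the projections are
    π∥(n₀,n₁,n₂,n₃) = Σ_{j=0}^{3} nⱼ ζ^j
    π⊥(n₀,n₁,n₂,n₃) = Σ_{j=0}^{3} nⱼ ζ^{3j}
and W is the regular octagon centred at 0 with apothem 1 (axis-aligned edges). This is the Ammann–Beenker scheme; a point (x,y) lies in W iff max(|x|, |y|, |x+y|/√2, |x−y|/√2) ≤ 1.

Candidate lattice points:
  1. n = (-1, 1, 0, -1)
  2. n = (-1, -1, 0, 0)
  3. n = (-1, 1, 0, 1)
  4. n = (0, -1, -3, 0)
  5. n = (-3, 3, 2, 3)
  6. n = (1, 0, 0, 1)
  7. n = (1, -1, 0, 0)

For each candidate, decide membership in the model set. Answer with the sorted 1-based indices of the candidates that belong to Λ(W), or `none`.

2

Internal map: ζ^{3j} for j=0..3 gives (1,0), (−√2/2,√2/2), (0,−1), (√2/2,√2/2).
#1 (-1, 1, 0, -1): internal (-2.41421, 0.00000); octagon support 2.41421 vs apothem 1 → ∉ W
#2 (-1, -1, 0, 0): internal (-0.29289, -0.70711); octagon support 0.70711 vs apothem 1 → ∈ W
#3 (-1, 1, 0, 1): internal (-1.00000, 1.41421); octagon support 1.70711 vs apothem 1 → ∉ W
#4 (0, -1, -3, 0): internal (0.70711, 2.29289); octagon support 2.29289 vs apothem 1 → ∉ W
#5 (-3, 3, 2, 3): internal (-3.00000, 2.24264); octagon support 3.70711 vs apothem 1 → ∉ W
#6 (1, 0, 0, 1): internal (1.70711, 0.70711); octagon support 1.70711 vs apothem 1 → ∉ W
#7 (1, -1, 0, 0): internal (1.70711, -0.70711); octagon support 1.70711 vs apothem 1 → ∉ W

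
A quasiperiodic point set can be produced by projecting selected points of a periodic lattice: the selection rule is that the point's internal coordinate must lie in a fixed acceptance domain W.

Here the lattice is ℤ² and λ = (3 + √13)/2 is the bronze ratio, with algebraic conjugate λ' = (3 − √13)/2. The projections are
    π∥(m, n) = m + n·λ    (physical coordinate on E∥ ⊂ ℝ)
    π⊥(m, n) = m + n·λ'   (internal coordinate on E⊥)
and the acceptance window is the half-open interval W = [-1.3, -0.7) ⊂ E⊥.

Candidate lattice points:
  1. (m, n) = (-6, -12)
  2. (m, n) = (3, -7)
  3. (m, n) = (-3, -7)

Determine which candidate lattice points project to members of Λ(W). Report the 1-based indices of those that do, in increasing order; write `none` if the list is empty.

3

λ' = (3−√13)/2 ≈ -0.302776.
#1 (-6,-12): internal coord -6 + (-12)·λ' = -2.366692; -2.366692 ∉ [-1.3, -0.7) → out
#2 (3,-7): internal coord 3 + (-7)·λ' = +5.119429; +5.119429 ∉ [-1.3, -0.7) → out
#3 (-3,-7): internal coord -3 + (-7)·λ' = -0.880571; -0.880571 ∈ [-1.3, -0.7) → IN Λ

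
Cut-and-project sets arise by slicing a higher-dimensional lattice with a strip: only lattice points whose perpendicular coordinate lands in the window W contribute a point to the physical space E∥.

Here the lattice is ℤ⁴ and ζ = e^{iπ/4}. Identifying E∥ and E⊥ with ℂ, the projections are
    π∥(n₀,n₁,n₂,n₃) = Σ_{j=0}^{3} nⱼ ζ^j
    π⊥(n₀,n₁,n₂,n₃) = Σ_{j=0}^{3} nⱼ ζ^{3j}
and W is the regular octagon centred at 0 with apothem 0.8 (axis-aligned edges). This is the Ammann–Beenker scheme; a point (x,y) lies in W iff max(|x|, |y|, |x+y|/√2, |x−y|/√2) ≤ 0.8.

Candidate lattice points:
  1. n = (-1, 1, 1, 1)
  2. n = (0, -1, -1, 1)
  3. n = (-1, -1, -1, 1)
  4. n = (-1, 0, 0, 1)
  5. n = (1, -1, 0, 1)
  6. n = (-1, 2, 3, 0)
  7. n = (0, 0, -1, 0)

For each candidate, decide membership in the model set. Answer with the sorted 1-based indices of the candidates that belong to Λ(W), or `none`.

π⊥(n) = n₀ + n₁ζ³ + n₂ζ⁶ + n₃ζ⁹ where ζ = e^{iπ/4}.
candidate 1: n = (-1, 1, 1, 1) → π⊥ ≈ (-1.000000, +0.414214); max(|x|,|y|,|x±y|/√2) = 1.000000 > 0.8 ⇒ ∉ W
candidate 2: n = (0, -1, -1, 1) → π⊥ ≈ (+1.414214, +1.000000); max(|x|,|y|,|x±y|/√2) = 1.707107 > 0.8 ⇒ ∉ W
candidate 3: n = (-1, -1, -1, 1) → π⊥ ≈ (+0.414214, +1.000000); max(|x|,|y|,|x±y|/√2) = 1.000000 > 0.8 ⇒ ∉ W
candidate 4: n = (-1, 0, 0, 1) → π⊥ ≈ (-0.292893, +0.707107); max(|x|,|y|,|x±y|/√2) = 0.707107 ≤ 0.8 ⇒ ∈ W
candidate 5: n = (1, -1, 0, 1) → π⊥ ≈ (+2.414214, +0.000000); max(|x|,|y|,|x±y|/√2) = 2.414214 > 0.8 ⇒ ∉ W
candidate 6: n = (-1, 2, 3, 0) → π⊥ ≈ (-2.414214, -1.585786); max(|x|,|y|,|x±y|/√2) = 2.828427 > 0.8 ⇒ ∉ W
candidate 7: n = (0, 0, -1, 0) → π⊥ ≈ (+0.000000, +1.000000); max(|x|,|y|,|x±y|/√2) = 1.000000 > 0.8 ⇒ ∉ W

4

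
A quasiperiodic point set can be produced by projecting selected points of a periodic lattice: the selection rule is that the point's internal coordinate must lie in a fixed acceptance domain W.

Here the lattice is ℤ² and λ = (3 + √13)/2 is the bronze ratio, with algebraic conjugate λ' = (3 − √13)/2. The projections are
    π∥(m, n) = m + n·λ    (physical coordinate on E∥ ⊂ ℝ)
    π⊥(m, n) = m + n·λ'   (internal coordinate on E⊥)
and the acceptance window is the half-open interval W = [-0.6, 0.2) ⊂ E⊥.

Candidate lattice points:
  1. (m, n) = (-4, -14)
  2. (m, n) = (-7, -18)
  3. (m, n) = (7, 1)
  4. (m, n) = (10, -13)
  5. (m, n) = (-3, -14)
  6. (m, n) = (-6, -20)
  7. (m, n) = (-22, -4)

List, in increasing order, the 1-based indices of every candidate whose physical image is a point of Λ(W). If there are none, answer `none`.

Compute λ' = (3−√13)/2 = -0.3028, so π⊥(m,n) = m -0.3028·n.
[1] lift (-4,-14): star map gives 0.2389; window check -0.6 ≤ 0.2389 < 0.2 is false → out
[2] lift (-7,-18): star map gives -1.5500; window check -0.6 ≤ -1.5500 < 0.2 is false → out
[3] lift (7,1): star map gives 6.6972; window check -0.6 ≤ 6.6972 < 0.2 is false → out
[4] lift (10,-13): star map gives 13.9361; window check -0.6 ≤ 13.9361 < 0.2 is false → out
[5] lift (-3,-14): star map gives 1.2389; window check -0.6 ≤ 1.2389 < 0.2 is false → out
[6] lift (-6,-20): star map gives 0.0555; window check -0.6 ≤ 0.0555 < 0.2 is true → IN Λ
[7] lift (-22,-4): star map gives -20.7889; window check -0.6 ≤ -20.7889 < 0.2 is false → out

6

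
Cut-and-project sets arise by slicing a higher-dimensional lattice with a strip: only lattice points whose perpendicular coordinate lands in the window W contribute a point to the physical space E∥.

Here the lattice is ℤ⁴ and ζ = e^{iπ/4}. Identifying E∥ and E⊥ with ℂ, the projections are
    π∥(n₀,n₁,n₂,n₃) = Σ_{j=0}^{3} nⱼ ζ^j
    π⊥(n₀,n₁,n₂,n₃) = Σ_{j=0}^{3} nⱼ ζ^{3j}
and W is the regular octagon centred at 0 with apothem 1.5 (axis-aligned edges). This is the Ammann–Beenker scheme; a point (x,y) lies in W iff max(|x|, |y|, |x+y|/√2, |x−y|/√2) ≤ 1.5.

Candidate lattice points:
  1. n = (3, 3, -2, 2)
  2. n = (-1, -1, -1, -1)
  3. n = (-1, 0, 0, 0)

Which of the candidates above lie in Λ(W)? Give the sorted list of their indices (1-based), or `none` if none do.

Internal map: ζ^{3j} for j=0..3 gives (1,0), (−√2/2,√2/2), (0,−1), (√2/2,√2/2).
#1 (3, 3, -2, 2): internal (2.29289, 5.53553); octagon support 5.53553 vs apothem 1.5 → ∉ W
#2 (-1, -1, -1, -1): internal (-1.00000, -0.41421); octagon support 1.00000 vs apothem 1.5 → ∈ W
#3 (-1, 0, 0, 0): internal (-1.00000, 0.00000); octagon support 1.00000 vs apothem 1.5 → ∈ W

2, 3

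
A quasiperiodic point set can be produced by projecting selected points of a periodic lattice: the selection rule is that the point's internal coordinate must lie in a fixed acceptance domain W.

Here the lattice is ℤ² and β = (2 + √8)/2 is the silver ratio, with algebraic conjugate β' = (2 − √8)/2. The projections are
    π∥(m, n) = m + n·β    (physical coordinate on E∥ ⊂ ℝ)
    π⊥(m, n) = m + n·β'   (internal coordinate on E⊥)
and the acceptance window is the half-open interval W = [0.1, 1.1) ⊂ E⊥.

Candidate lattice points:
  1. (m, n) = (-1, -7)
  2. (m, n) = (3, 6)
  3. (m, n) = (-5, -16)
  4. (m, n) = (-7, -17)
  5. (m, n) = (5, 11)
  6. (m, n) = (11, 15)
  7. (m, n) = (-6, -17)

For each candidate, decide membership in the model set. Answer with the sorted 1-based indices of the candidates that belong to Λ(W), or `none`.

2, 5, 7

Numerically β ≈ 2.41421 and β' = −1/β ≈ -0.41421.
[1] lift (-1,-7): star map gives 1.89949; window check 0.1 ≤ 1.89949 < 1.1 is false → out
[2] lift (3,6): star map gives 0.51472; window check 0.1 ≤ 0.51472 < 1.1 is true → IN Λ
[3] lift (-5,-16): star map gives 1.62742; window check 0.1 ≤ 1.62742 < 1.1 is false → out
[4] lift (-7,-17): star map gives 0.04163; window check 0.1 ≤ 0.04163 < 1.1 is false → out
[5] lift (5,11): star map gives 0.44365; window check 0.1 ≤ 0.44365 < 1.1 is true → IN Λ
[6] lift (11,15): star map gives 4.78680; window check 0.1 ≤ 4.78680 < 1.1 is false → out
[7] lift (-6,-17): star map gives 1.04163; window check 0.1 ≤ 1.04163 < 1.1 is true → IN Λ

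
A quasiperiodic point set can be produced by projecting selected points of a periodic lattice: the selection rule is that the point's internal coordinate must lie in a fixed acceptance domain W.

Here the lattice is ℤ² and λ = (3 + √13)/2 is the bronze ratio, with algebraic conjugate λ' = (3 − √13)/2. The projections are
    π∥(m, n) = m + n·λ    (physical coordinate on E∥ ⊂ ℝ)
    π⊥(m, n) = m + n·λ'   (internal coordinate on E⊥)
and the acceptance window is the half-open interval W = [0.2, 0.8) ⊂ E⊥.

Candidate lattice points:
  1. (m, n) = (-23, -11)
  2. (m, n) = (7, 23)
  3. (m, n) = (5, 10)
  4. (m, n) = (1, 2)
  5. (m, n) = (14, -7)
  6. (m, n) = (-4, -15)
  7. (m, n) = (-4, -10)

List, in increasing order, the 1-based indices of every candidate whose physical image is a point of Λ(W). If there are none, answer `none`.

4, 6

Numerically λ ≈ 3.302776 and λ' = −1/λ ≈ -0.302776.
[1] lift (-23,-11): star map gives -19.669468; window check 0.2 ≤ -19.669468 < 0.8 is false → out
[2] lift (7,23): star map gives 0.036160; window check 0.2 ≤ 0.036160 < 0.8 is false → out
[3] lift (5,10): star map gives 1.972244; window check 0.2 ≤ 1.972244 < 0.8 is false → out
[4] lift (1,2): star map gives 0.394449; window check 0.2 ≤ 0.394449 < 0.8 is true → IN Λ
[5] lift (14,-7): star map gives 16.119429; window check 0.2 ≤ 16.119429 < 0.8 is false → out
[6] lift (-4,-15): star map gives 0.541635; window check 0.2 ≤ 0.541635 < 0.8 is true → IN Λ
[7] lift (-4,-10): star map gives -0.972244; window check 0.2 ≤ -0.972244 < 0.8 is false → out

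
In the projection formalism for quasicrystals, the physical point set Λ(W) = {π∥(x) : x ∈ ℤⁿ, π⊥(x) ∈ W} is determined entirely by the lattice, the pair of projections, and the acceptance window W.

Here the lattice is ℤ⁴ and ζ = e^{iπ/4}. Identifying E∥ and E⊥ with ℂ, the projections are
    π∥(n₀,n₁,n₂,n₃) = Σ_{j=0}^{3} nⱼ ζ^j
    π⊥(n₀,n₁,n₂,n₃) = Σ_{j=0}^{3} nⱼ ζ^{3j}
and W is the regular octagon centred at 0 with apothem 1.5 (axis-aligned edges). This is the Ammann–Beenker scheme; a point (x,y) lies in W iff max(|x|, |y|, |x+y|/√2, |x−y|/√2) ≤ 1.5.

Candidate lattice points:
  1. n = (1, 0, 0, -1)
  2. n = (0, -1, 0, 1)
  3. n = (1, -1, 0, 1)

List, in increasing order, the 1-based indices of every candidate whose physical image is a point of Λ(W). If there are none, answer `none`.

π⊥(n) = n₀ + n₁ζ³ + n₂ζ⁶ + n₃ζ⁹ where ζ = e^{iπ/4}.
candidate 1: n = (1, 0, 0, -1) → π⊥ ≈ (+0.2929, -0.7071); max(|x|,|y|,|x±y|/√2) = 0.7071 ≤ 1.5 ⇒ ∈ W
candidate 2: n = (0, -1, 0, 1) → π⊥ ≈ (+1.4142, +0.0000); max(|x|,|y|,|x±y|/√2) = 1.4142 ≤ 1.5 ⇒ ∈ W
candidate 3: n = (1, -1, 0, 1) → π⊥ ≈ (+2.4142, +0.0000); max(|x|,|y|,|x±y|/√2) = 2.4142 > 1.5 ⇒ ∉ W

1, 2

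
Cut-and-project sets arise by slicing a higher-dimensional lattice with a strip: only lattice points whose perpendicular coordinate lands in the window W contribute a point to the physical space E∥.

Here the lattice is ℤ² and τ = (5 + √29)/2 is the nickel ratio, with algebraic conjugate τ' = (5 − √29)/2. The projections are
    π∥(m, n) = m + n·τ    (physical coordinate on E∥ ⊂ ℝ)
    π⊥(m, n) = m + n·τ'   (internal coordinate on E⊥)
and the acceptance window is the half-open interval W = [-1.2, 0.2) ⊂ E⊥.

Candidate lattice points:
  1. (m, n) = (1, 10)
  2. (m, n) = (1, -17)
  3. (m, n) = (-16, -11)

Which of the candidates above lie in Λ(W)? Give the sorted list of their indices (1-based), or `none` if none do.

Numerically τ ≈ 5.192582 and τ' = −1/τ ≈ -0.192582.
#1 (1,10): internal coord 1 + (10)·τ' = -0.925824; -0.925824 ∈ [-1.2, 0.2) → IN Λ
#2 (1,-17): internal coord 1 + (-17)·τ' = +4.273901; +4.273901 ∉ [-1.2, 0.2) → out
#3 (-16,-11): internal coord -16 + (-11)·τ' = -13.881594; -13.881594 ∉ [-1.2, 0.2) → out

1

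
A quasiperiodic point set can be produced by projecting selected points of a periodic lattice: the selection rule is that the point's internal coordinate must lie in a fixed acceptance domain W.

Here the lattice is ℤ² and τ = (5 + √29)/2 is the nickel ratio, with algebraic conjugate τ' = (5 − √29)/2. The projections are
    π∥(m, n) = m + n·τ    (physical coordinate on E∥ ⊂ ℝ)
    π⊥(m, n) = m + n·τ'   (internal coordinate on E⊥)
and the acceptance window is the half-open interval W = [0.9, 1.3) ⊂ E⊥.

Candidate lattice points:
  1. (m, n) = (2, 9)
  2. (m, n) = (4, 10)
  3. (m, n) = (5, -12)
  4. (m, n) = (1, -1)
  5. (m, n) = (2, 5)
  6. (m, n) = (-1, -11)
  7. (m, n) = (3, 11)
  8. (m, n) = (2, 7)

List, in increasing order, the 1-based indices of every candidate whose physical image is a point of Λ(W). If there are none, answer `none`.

τ' = (5−√29)/2 ≈ -0.1926.
#1 (2,9): internal coord 2 + (9)·τ' = +0.2668; +0.2668 ∉ [0.9, 1.3) → out
#2 (4,10): internal coord 4 + (10)·τ' = +2.0742; +2.0742 ∉ [0.9, 1.3) → out
#3 (5,-12): internal coord 5 + (-12)·τ' = +7.3110; +7.3110 ∉ [0.9, 1.3) → out
#4 (1,-1): internal coord 1 + (-1)·τ' = +1.1926; +1.1926 ∈ [0.9, 1.3) → IN Λ
#5 (2,5): internal coord 2 + (5)·τ' = +1.0371; +1.0371 ∈ [0.9, 1.3) → IN Λ
#6 (-1,-11): internal coord -1 + (-11)·τ' = +1.1184; +1.1184 ∈ [0.9, 1.3) → IN Λ
#7 (3,11): internal coord 3 + (11)·τ' = +0.8816; +0.8816 ∉ [0.9, 1.3) → out
#8 (2,7): internal coord 2 + (7)·τ' = +0.6519; +0.6519 ∉ [0.9, 1.3) → out

4, 5, 6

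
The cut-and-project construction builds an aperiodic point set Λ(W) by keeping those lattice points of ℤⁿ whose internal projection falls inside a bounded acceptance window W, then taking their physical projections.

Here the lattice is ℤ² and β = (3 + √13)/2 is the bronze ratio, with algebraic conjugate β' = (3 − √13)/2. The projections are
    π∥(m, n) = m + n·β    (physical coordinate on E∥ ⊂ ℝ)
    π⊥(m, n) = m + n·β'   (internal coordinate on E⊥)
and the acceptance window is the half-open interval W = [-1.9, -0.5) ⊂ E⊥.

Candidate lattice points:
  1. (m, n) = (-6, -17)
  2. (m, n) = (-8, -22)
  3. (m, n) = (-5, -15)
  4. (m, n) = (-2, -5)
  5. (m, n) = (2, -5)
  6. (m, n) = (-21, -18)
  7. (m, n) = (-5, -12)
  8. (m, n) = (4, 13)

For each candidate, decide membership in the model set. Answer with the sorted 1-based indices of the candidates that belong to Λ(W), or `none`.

1, 2, 7

Numerically β ≈ 3.302776 and β' = −1/β ≈ -0.302776.
[1] lift (-6,-17): star map gives -0.852814; window check -1.9 ≤ -0.852814 < -0.5 is true → IN Λ
[2] lift (-8,-22): star map gives -1.338936; window check -1.9 ≤ -1.338936 < -0.5 is true → IN Λ
[3] lift (-5,-15): star map gives -0.458365; window check -1.9 ≤ -0.458365 < -0.5 is false → out
[4] lift (-2,-5): star map gives -0.486122; window check -1.9 ≤ -0.486122 < -0.5 is false → out
[5] lift (2,-5): star map gives 3.513878; window check -1.9 ≤ 3.513878 < -0.5 is false → out
[6] lift (-21,-18): star map gives -15.550039; window check -1.9 ≤ -15.550039 < -0.5 is false → out
[7] lift (-5,-12): star map gives -1.366692; window check -1.9 ≤ -1.366692 < -0.5 is true → IN Λ
[8] lift (4,13): star map gives 0.063917; window check -1.9 ≤ 0.063917 < -0.5 is false → out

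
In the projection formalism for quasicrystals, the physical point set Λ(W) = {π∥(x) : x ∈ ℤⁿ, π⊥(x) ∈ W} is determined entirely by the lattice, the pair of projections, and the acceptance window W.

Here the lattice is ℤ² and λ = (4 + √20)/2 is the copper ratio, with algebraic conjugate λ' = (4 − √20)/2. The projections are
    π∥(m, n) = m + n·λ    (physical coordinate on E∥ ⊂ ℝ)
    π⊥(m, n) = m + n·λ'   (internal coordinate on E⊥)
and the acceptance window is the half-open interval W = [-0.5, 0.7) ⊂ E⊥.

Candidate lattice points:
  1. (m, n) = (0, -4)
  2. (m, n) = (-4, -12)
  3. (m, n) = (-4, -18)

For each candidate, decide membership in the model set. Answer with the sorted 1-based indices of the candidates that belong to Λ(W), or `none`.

3

λ' = (4−√20)/2 ≈ -0.23607.
#1 (0,-4): internal coord 0 + (-4)·λ' = +0.94427; +0.94427 ∉ [-0.5, 0.7) → out
#2 (-4,-12): internal coord -4 + (-12)·λ' = -1.16718; -1.16718 ∉ [-0.5, 0.7) → out
#3 (-4,-18): internal coord -4 + (-18)·λ' = +0.24922; +0.24922 ∈ [-0.5, 0.7) → IN Λ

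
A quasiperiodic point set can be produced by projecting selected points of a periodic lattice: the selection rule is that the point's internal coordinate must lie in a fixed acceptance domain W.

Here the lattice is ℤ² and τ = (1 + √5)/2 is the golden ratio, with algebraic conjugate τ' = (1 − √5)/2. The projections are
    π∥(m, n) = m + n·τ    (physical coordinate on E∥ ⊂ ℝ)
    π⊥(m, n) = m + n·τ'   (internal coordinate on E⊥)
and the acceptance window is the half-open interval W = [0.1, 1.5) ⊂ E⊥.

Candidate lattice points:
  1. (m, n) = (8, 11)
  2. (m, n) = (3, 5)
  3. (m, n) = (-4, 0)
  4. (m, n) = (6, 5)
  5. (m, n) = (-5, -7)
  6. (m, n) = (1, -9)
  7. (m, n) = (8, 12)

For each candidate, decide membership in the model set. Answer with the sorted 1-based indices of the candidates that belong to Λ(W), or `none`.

Compute τ' = (1−√5)/2 = -0.6180, so π⊥(m,n) = m -0.6180·n.
#1 (8,11): internal coord 8 + (11)·τ' = +1.2016; +1.2016 ∈ [0.1, 1.5) → IN Λ
#2 (3,5): internal coord 3 + (5)·τ' = -0.0902; -0.0902 ∉ [0.1, 1.5) → out
#3 (-4,0): internal coord -4 + (0)·τ' = -4.0000; -4.0000 ∉ [0.1, 1.5) → out
#4 (6,5): internal coord 6 + (5)·τ' = +2.9098; +2.9098 ∉ [0.1, 1.5) → out
#5 (-5,-7): internal coord -5 + (-7)·τ' = -0.6738; -0.6738 ∉ [0.1, 1.5) → out
#6 (1,-9): internal coord 1 + (-9)·τ' = +6.5623; +6.5623 ∉ [0.1, 1.5) → out
#7 (8,12): internal coord 8 + (12)·τ' = +0.5836; +0.5836 ∈ [0.1, 1.5) → IN Λ

1, 7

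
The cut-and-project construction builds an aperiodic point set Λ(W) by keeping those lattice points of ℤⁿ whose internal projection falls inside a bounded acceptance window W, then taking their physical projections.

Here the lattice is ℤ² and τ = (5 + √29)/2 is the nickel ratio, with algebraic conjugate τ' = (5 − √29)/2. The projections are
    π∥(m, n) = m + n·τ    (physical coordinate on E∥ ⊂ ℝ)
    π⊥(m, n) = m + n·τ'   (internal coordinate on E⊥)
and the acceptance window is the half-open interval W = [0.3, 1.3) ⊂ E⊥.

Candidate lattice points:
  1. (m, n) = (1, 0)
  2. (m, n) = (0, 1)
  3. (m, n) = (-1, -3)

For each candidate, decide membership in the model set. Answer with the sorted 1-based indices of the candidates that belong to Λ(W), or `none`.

Compute τ' = (5−√29)/2 = -0.192582, so π⊥(m,n) = m -0.192582·n.
candidate 1: (m,n)=(1,0) → π∥ = 1+0·τ ≈ 1.000000, π⊥ = 1+0·τ' ≈ 1.000000 ∈ [0.3, 1.3) ⇒ IN Λ
candidate 2: (m,n)=(0,1) → π∥ = 0+1·τ ≈ 5.192582, π⊥ = 0+1·τ' ≈ -0.192582 ∉ [0.3, 1.3) ⇒ out
candidate 3: (m,n)=(-1,-3) → π∥ = -1-3·τ ≈ -16.577747, π⊥ = -1-3·τ' ≈ -0.422253 ∉ [0.3, 1.3) ⇒ out

1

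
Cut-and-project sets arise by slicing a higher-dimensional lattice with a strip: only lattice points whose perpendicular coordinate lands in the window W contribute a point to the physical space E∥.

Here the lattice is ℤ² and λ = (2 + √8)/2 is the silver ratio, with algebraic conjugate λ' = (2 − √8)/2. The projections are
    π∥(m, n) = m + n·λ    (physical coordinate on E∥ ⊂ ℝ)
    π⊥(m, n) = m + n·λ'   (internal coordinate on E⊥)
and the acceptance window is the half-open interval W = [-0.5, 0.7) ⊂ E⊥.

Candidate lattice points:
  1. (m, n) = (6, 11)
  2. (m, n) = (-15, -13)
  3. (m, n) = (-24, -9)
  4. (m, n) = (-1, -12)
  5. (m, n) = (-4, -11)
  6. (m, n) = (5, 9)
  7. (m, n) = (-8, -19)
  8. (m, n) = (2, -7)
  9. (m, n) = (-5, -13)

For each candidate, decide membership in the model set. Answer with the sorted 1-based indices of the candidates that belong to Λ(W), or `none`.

Compute λ' = (2−√8)/2 = -0.41421, so π⊥(m,n) = m -0.41421·n.
#1 (6,11): internal coord 6 + (11)·λ' = +1.44365; +1.44365 ∉ [-0.5, 0.7) → out
#2 (-15,-13): internal coord -15 + (-13)·λ' = -9.61522; -9.61522 ∉ [-0.5, 0.7) → out
#3 (-24,-9): internal coord -24 + (-9)·λ' = -20.27208; -20.27208 ∉ [-0.5, 0.7) → out
#4 (-1,-12): internal coord -1 + (-12)·λ' = +3.97056; +3.97056 ∉ [-0.5, 0.7) → out
#5 (-4,-11): internal coord -4 + (-11)·λ' = +0.55635; +0.55635 ∈ [-0.5, 0.7) → IN Λ
#6 (5,9): internal coord 5 + (9)·λ' = +1.27208; +1.27208 ∉ [-0.5, 0.7) → out
#7 (-8,-19): internal coord -8 + (-19)·λ' = -0.12994; -0.12994 ∈ [-0.5, 0.7) → IN Λ
#8 (2,-7): internal coord 2 + (-7)·λ' = +4.89949; +4.89949 ∉ [-0.5, 0.7) → out
#9 (-5,-13): internal coord -5 + (-13)·λ' = +0.38478; +0.38478 ∈ [-0.5, 0.7) → IN Λ

5, 7, 9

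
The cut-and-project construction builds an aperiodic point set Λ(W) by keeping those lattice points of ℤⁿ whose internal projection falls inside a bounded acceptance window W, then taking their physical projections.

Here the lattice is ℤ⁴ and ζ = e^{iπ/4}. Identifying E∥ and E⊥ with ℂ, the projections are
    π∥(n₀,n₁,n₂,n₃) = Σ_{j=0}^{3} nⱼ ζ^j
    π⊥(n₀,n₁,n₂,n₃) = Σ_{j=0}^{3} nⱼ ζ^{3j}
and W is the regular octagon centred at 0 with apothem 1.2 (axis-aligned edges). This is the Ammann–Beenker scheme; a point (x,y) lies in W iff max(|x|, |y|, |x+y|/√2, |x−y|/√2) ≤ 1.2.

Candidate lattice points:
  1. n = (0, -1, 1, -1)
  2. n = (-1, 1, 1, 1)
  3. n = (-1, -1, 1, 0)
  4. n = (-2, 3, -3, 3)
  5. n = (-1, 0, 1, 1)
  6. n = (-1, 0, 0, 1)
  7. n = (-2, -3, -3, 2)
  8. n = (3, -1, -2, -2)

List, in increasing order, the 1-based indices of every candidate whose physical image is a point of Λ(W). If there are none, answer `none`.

2, 5, 6

With ζ = e^{iπ/4} the internal vectors are ζ^0,ζ^3,ζ^6,ζ^9.
candidate 1: n = (0, -1, 1, -1) → π⊥ ≈ (+0.000000, -2.414214); max(|x|,|y|,|x±y|/√2) = 2.414214 > 1.2 ⇒ ∉ W
candidate 2: n = (-1, 1, 1, 1) → π⊥ ≈ (-1.000000, +0.414214); max(|x|,|y|,|x±y|/√2) = 1.000000 ≤ 1.2 ⇒ ∈ W
candidate 3: n = (-1, -1, 1, 0) → π⊥ ≈ (-0.292893, -1.707107); max(|x|,|y|,|x±y|/√2) = 1.707107 > 1.2 ⇒ ∉ W
candidate 4: n = (-2, 3, -3, 3) → π⊥ ≈ (-2.000000, +7.242641); max(|x|,|y|,|x±y|/√2) = 7.242641 > 1.2 ⇒ ∉ W
candidate 5: n = (-1, 0, 1, 1) → π⊥ ≈ (-0.292893, -0.292893); max(|x|,|y|,|x±y|/√2) = 0.414214 ≤ 1.2 ⇒ ∈ W
candidate 6: n = (-1, 0, 0, 1) → π⊥ ≈ (-0.292893, +0.707107); max(|x|,|y|,|x±y|/√2) = 0.707107 ≤ 1.2 ⇒ ∈ W
candidate 7: n = (-2, -3, -3, 2) → π⊥ ≈ (+1.535534, +2.292893); max(|x|,|y|,|x±y|/√2) = 2.707107 > 1.2 ⇒ ∉ W
candidate 8: n = (3, -1, -2, -2) → π⊥ ≈ (+2.292893, -0.121320); max(|x|,|y|,|x±y|/√2) = 2.292893 > 1.2 ⇒ ∉ W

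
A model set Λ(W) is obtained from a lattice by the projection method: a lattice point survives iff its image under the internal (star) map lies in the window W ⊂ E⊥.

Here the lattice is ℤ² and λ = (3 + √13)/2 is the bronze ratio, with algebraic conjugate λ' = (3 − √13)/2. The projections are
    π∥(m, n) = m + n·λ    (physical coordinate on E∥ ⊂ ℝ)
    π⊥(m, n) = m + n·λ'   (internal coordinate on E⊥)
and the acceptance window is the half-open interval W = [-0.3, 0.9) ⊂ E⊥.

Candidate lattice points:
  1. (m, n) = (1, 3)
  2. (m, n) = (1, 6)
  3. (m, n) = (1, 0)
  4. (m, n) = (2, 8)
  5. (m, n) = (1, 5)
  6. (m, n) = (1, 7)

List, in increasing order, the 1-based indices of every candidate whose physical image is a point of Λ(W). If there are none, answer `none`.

λ' = (3−√13)/2 ≈ -0.302776.
[1] lift (1,3): star map gives 0.091673; window check -0.3 ≤ 0.091673 < 0.9 is true → IN Λ
[2] lift (1,6): star map gives -0.816654; window check -0.3 ≤ -0.816654 < 0.9 is false → out
[3] lift (1,0): star map gives 1.000000; window check -0.3 ≤ 1.000000 < 0.9 is false → out
[4] lift (2,8): star map gives -0.422205; window check -0.3 ≤ -0.422205 < 0.9 is false → out
[5] lift (1,5): star map gives -0.513878; window check -0.3 ≤ -0.513878 < 0.9 is false → out
[6] lift (1,7): star map gives -1.119429; window check -0.3 ≤ -1.119429 < 0.9 is false → out

1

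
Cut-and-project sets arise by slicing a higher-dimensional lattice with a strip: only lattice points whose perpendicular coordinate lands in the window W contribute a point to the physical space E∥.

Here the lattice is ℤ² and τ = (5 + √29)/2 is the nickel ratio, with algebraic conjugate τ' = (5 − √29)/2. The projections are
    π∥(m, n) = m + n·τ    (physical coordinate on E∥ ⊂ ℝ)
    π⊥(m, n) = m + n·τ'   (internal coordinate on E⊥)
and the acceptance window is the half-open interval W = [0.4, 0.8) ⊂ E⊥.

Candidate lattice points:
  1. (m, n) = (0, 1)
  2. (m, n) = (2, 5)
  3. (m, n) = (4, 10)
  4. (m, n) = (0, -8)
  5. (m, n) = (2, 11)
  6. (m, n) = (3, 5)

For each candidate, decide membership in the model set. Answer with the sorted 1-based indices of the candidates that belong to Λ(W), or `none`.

Compute τ' = (5−√29)/2 = -0.1926, so π⊥(m,n) = m -0.1926·n.
candidate 1: (m,n)=(0,1) → π∥ = 0+1·τ ≈ 5.1926, π⊥ = 0+1·τ' ≈ -0.1926 ∉ [0.4, 0.8) ⇒ out
candidate 2: (m,n)=(2,5) → π∥ = 2+5·τ ≈ 27.9629, π⊥ = 2+5·τ' ≈ 1.0371 ∉ [0.4, 0.8) ⇒ out
candidate 3: (m,n)=(4,10) → π∥ = 4+10·τ ≈ 55.9258, π⊥ = 4+10·τ' ≈ 2.0742 ∉ [0.4, 0.8) ⇒ out
candidate 4: (m,n)=(0,-8) → π∥ = 0-8·τ ≈ -41.5407, π⊥ = 0-8·τ' ≈ 1.5407 ∉ [0.4, 0.8) ⇒ out
candidate 5: (m,n)=(2,11) → π∥ = 2+11·τ ≈ 59.1184, π⊥ = 2+11·τ' ≈ -0.1184 ∉ [0.4, 0.8) ⇒ out
candidate 6: (m,n)=(3,5) → π∥ = 3+5·τ ≈ 28.9629, π⊥ = 3+5·τ' ≈ 2.0371 ∉ [0.4, 0.8) ⇒ out

none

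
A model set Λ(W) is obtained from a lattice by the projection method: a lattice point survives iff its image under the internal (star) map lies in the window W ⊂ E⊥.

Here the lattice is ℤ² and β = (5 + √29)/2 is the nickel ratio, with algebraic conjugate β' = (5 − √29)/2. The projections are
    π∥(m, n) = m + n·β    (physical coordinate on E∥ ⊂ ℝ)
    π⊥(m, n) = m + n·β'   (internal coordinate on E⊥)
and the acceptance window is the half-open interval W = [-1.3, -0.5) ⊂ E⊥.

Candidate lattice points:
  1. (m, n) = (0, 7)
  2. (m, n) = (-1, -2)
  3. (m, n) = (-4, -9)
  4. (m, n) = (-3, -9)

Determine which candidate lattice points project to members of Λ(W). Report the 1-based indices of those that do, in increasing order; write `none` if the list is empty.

β' = (5−√29)/2 ≈ -0.19258.
#1 (0,7): internal coord 0 + (7)·β' = -1.34808; -1.34808 ∉ [-1.3, -0.5) → out
#2 (-1,-2): internal coord -1 + (-2)·β' = -0.61484; -0.61484 ∈ [-1.3, -0.5) → IN Λ
#3 (-4,-9): internal coord -4 + (-9)·β' = -2.26676; -2.26676 ∉ [-1.3, -0.5) → out
#4 (-3,-9): internal coord -3 + (-9)·β' = -1.26676; -1.26676 ∈ [-1.3, -0.5) → IN Λ

2, 4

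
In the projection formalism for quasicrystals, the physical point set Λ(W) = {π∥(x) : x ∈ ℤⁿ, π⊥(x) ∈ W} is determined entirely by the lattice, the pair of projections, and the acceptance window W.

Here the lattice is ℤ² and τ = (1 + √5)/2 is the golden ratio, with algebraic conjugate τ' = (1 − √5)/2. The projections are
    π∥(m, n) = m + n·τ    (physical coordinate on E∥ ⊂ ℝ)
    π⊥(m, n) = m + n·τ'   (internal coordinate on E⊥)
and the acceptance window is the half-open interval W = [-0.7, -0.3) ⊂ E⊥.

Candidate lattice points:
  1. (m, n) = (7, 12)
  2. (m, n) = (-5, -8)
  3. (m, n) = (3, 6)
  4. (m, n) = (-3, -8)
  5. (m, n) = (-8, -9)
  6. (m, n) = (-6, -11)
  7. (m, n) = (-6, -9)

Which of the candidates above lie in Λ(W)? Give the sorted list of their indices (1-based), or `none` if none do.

τ' = (1−√5)/2 ≈ -0.6180.
[1] lift (7,12): star map gives -0.4164; window check -0.7 ≤ -0.4164 < -0.3 is true → IN Λ
[2] lift (-5,-8): star map gives -0.0557; window check -0.7 ≤ -0.0557 < -0.3 is false → out
[3] lift (3,6): star map gives -0.7082; window check -0.7 ≤ -0.7082 < -0.3 is false → out
[4] lift (-3,-8): star map gives 1.9443; window check -0.7 ≤ 1.9443 < -0.3 is false → out
[5] lift (-8,-9): star map gives -2.4377; window check -0.7 ≤ -2.4377 < -0.3 is false → out
[6] lift (-6,-11): star map gives 0.7984; window check -0.7 ≤ 0.7984 < -0.3 is false → out
[7] lift (-6,-9): star map gives -0.4377; window check -0.7 ≤ -0.4377 < -0.3 is true → IN Λ

1, 7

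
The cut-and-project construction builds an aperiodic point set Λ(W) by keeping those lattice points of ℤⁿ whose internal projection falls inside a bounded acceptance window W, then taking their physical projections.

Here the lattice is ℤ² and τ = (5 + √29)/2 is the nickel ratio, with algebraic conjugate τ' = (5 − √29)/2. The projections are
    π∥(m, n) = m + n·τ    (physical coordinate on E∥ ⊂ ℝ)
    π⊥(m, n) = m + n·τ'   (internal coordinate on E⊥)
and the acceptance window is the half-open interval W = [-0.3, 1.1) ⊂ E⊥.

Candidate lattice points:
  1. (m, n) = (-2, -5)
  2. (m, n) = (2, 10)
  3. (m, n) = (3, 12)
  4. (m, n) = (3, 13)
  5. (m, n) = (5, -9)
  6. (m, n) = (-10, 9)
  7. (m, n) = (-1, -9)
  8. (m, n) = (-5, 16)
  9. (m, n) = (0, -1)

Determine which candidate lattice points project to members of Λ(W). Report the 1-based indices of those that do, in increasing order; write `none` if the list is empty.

Numerically τ ≈ 5.1926 and τ' = −1/τ ≈ -0.1926.
[1] lift (-2,-5): star map gives -1.0371; window check -0.3 ≤ -1.0371 < 1.1 is false → out
[2] lift (2,10): star map gives 0.0742; window check -0.3 ≤ 0.0742 < 1.1 is true → IN Λ
[3] lift (3,12): star map gives 0.6890; window check -0.3 ≤ 0.6890 < 1.1 is true → IN Λ
[4] lift (3,13): star map gives 0.4964; window check -0.3 ≤ 0.4964 < 1.1 is true → IN Λ
[5] lift (5,-9): star map gives 6.7332; window check -0.3 ≤ 6.7332 < 1.1 is false → out
[6] lift (-10,9): star map gives -11.7332; window check -0.3 ≤ -11.7332 < 1.1 is false → out
[7] lift (-1,-9): star map gives 0.7332; window check -0.3 ≤ 0.7332 < 1.1 is true → IN Λ
[8] lift (-5,16): star map gives -8.0813; window check -0.3 ≤ -8.0813 < 1.1 is false → out
[9] lift (0,-1): star map gives 0.1926; window check -0.3 ≤ 0.1926 < 1.1 is true → IN Λ

2, 3, 4, 7, 9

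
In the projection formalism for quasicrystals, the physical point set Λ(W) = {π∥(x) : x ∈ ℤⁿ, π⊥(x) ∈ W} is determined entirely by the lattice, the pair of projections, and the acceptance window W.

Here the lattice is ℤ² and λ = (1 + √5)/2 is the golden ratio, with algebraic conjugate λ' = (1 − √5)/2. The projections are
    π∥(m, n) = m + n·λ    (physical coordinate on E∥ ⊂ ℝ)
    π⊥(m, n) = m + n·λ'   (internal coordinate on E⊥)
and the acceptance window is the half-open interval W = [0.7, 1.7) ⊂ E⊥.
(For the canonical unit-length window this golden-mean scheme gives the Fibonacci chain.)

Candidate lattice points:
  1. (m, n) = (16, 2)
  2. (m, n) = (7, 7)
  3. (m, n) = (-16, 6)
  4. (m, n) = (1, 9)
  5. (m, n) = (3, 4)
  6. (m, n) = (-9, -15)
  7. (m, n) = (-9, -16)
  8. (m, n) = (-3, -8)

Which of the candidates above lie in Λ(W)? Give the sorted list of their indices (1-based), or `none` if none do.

Compute λ' = (1−√5)/2 = -0.6180, so π⊥(m,n) = m -0.6180·n.
#1 (16,2): internal coord 16 + (2)·λ' = +14.7639; +14.7639 ∉ [0.7, 1.7) → out
#2 (7,7): internal coord 7 + (7)·λ' = +2.6738; +2.6738 ∉ [0.7, 1.7) → out
#3 (-16,6): internal coord -16 + (6)·λ' = -19.7082; -19.7082 ∉ [0.7, 1.7) → out
#4 (1,9): internal coord 1 + (9)·λ' = -4.5623; -4.5623 ∉ [0.7, 1.7) → out
#5 (3,4): internal coord 3 + (4)·λ' = +0.5279; +0.5279 ∉ [0.7, 1.7) → out
#6 (-9,-15): internal coord -9 + (-15)·λ' = +0.2705; +0.2705 ∉ [0.7, 1.7) → out
#7 (-9,-16): internal coord -9 + (-16)·λ' = +0.8885; +0.8885 ∈ [0.7, 1.7) → IN Λ
#8 (-3,-8): internal coord -3 + (-8)·λ' = +1.9443; +1.9443 ∉ [0.7, 1.7) → out

7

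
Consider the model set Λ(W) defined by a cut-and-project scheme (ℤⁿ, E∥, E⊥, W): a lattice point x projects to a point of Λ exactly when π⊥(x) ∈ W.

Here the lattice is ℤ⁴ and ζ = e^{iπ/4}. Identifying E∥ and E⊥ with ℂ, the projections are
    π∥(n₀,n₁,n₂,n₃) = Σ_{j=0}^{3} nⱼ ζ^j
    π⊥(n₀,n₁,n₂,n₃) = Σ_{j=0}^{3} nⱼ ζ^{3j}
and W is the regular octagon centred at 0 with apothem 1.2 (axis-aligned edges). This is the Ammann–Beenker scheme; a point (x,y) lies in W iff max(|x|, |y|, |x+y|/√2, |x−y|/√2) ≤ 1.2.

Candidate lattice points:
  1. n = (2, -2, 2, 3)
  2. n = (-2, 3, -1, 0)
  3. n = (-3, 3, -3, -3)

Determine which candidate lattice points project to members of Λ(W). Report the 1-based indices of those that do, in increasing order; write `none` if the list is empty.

none

Internal map: ζ^{3j} for j=0..3 gives (1,0), (−√2/2,√2/2), (0,−1), (√2/2,√2/2).
candidate 1: n = (2, -2, 2, 3) → π⊥ ≈ (+5.535534, -1.292893); max(|x|,|y|,|x±y|/√2) = 5.535534 > 1.2 ⇒ ∉ W
candidate 2: n = (-2, 3, -1, 0) → π⊥ ≈ (-4.121320, +3.121320); max(|x|,|y|,|x±y|/√2) = 5.121320 > 1.2 ⇒ ∉ W
candidate 3: n = (-3, 3, -3, -3) → π⊥ ≈ (-7.242641, +3.000000); max(|x|,|y|,|x±y|/√2) = 7.242641 > 1.2 ⇒ ∉ W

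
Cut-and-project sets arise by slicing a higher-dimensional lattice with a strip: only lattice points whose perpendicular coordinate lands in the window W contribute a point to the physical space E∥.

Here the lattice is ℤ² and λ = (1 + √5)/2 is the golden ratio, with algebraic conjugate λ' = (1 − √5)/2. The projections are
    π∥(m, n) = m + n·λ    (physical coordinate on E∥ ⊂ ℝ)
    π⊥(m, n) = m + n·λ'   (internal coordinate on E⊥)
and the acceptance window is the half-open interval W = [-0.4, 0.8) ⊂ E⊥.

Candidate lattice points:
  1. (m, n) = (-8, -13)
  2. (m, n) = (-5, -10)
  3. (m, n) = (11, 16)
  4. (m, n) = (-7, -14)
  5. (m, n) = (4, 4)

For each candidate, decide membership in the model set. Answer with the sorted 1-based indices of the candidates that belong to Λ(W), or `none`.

λ' = (1−√5)/2 ≈ -0.61803.
#1 (-8,-13): internal coord -8 + (-13)·λ' = +0.03444; +0.03444 ∈ [-0.4, 0.8) → IN Λ
#2 (-5,-10): internal coord -5 + (-10)·λ' = +1.18034; +1.18034 ∉ [-0.4, 0.8) → out
#3 (11,16): internal coord 11 + (16)·λ' = +1.11146; +1.11146 ∉ [-0.4, 0.8) → out
#4 (-7,-14): internal coord -7 + (-14)·λ' = +1.65248; +1.65248 ∉ [-0.4, 0.8) → out
#5 (4,4): internal coord 4 + (4)·λ' = +1.52786; +1.52786 ∉ [-0.4, 0.8) → out

1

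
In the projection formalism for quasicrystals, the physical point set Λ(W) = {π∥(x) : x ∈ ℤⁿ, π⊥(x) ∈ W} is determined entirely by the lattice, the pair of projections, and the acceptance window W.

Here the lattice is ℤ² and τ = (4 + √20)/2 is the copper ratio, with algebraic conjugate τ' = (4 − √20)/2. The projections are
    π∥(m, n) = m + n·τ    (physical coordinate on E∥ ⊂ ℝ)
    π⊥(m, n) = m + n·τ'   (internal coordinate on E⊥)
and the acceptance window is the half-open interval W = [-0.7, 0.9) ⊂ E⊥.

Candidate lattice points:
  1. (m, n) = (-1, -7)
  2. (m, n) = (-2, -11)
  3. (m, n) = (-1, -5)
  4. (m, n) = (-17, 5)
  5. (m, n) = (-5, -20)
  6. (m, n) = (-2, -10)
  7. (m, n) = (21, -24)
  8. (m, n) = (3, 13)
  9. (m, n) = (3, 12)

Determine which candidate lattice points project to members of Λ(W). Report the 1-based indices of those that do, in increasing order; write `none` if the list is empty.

1, 2, 3, 5, 6, 8, 9

τ' = (4−√20)/2 ≈ -0.236068.
#1 (-1,-7): internal coord -1 + (-7)·τ' = +0.652476; +0.652476 ∈ [-0.7, 0.9) → IN Λ
#2 (-2,-11): internal coord -2 + (-11)·τ' = +0.596748; +0.596748 ∈ [-0.7, 0.9) → IN Λ
#3 (-1,-5): internal coord -1 + (-5)·τ' = +0.180340; +0.180340 ∈ [-0.7, 0.9) → IN Λ
#4 (-17,5): internal coord -17 + (5)·τ' = -18.180340; -18.180340 ∉ [-0.7, 0.9) → out
#5 (-5,-20): internal coord -5 + (-20)·τ' = -0.278640; -0.278640 ∈ [-0.7, 0.9) → IN Λ
#6 (-2,-10): internal coord -2 + (-10)·τ' = +0.360680; +0.360680 ∈ [-0.7, 0.9) → IN Λ
#7 (21,-24): internal coord 21 + (-24)·τ' = +26.665631; +26.665631 ∉ [-0.7, 0.9) → out
#8 (3,13): internal coord 3 + (13)·τ' = -0.068884; -0.068884 ∈ [-0.7, 0.9) → IN Λ
#9 (3,12): internal coord 3 + (12)·τ' = +0.167184; +0.167184 ∈ [-0.7, 0.9) → IN Λ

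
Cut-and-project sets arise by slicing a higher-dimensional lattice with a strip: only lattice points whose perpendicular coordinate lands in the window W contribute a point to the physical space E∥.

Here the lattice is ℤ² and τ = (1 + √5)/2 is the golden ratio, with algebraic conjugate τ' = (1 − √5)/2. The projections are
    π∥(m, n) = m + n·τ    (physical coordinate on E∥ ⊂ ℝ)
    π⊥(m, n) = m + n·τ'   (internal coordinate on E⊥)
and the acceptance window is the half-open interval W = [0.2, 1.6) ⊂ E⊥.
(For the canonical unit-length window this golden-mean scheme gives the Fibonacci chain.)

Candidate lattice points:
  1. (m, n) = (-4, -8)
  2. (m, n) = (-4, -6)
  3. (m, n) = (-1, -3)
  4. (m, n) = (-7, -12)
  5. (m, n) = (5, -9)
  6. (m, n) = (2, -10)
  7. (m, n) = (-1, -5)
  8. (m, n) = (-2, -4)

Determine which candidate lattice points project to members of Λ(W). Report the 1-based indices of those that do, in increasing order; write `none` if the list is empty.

Numerically τ ≈ 1.61803 and τ' = −1/τ ≈ -0.61803.
candidate 1: (m,n)=(-4,-8) → π∥ = -4-8·τ ≈ -16.94427, π⊥ = -4-8·τ' ≈ 0.94427 ∈ [0.2, 1.6) ⇒ IN Λ
candidate 2: (m,n)=(-4,-6) → π∥ = -4-6·τ ≈ -13.70820, π⊥ = -4-6·τ' ≈ -0.29180 ∉ [0.2, 1.6) ⇒ out
candidate 3: (m,n)=(-1,-3) → π∥ = -1-3·τ ≈ -5.85410, π⊥ = -1-3·τ' ≈ 0.85410 ∈ [0.2, 1.6) ⇒ IN Λ
candidate 4: (m,n)=(-7,-12) → π∥ = -7-12·τ ≈ -26.41641, π⊥ = -7-12·τ' ≈ 0.41641 ∈ [0.2, 1.6) ⇒ IN Λ
candidate 5: (m,n)=(5,-9) → π∥ = 5-9·τ ≈ -9.56231, π⊥ = 5-9·τ' ≈ 10.56231 ∉ [0.2, 1.6) ⇒ out
candidate 6: (m,n)=(2,-10) → π∥ = 2-10·τ ≈ -14.18034, π⊥ = 2-10·τ' ≈ 8.18034 ∉ [0.2, 1.6) ⇒ out
candidate 7: (m,n)=(-1,-5) → π∥ = -1-5·τ ≈ -9.09017, π⊥ = -1-5·τ' ≈ 2.09017 ∉ [0.2, 1.6) ⇒ out
candidate 8: (m,n)=(-2,-4) → π∥ = -2-4·τ ≈ -8.47214, π⊥ = -2-4·τ' ≈ 0.47214 ∈ [0.2, 1.6) ⇒ IN Λ

1, 3, 4, 8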